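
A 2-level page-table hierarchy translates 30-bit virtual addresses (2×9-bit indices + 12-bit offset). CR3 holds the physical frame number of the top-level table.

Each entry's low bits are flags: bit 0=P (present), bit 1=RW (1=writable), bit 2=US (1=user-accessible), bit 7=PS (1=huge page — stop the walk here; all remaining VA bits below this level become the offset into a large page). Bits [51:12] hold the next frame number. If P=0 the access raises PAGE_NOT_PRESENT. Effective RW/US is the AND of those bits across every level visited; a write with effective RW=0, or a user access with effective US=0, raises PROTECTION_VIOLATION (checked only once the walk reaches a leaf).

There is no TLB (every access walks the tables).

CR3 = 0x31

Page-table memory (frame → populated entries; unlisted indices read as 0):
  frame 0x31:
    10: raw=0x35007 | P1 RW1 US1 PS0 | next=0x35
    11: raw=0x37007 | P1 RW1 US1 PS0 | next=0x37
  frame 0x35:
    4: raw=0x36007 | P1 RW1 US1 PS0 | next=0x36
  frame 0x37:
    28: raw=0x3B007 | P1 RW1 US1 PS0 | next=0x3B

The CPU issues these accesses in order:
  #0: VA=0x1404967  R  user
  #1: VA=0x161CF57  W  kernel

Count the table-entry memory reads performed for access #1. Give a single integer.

Walk each access:
#0 VA=0x1404967 (r,user):
  [0] read 0x31 idx=10: raw=0x35007 flags P=1 W=1 U=1 S=0
  [1] read 0x35 idx=4: raw=0x36007 flags P=1 W=1 U=1 S=0
  ⇒ phys 0x36967  [2 reads]
#1 VA=0x161CF57 (w,kernel):
  [0] read 0x31 idx=11: raw=0x37007 flags P=1 W=1 U=1 S=0
  [1] read 0x37 idx=28: raw=0x3B007 flags P=1 W=1 U=1 S=0
  ⇒ phys 0x3BF57  [2 reads]

Entries read for #1: 2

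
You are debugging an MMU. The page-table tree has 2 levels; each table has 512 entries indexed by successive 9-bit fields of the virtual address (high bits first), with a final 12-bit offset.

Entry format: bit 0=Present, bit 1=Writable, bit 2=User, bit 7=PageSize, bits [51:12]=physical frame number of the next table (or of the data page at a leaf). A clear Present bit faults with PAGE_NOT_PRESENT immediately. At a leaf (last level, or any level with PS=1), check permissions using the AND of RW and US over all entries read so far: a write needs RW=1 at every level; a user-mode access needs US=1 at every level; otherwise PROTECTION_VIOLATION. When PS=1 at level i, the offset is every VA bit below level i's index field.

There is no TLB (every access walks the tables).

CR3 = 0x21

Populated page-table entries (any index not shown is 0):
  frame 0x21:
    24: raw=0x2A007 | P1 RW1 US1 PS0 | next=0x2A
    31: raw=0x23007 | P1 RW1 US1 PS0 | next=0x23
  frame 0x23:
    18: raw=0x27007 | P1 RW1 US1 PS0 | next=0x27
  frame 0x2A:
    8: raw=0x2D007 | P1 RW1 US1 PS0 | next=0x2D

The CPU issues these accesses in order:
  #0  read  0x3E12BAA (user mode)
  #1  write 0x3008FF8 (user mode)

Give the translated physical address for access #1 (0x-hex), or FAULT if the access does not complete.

Walk each access:
#0 VA=0x3E12BAA (r,user):
  L0 @0x21[31] → 0x23007  P=1,RW=1,US=1,PS=0
  L1 @0x23[18] → 0x27007  P=1,RW=1,US=1,PS=0
  ✓ 0x27BAA  — 2 lookups
#1 VA=0x3008FF8 (w,user):
  L0 @0x21[24] → 0x2A007  P=1,RW=1,US=1,PS=0
  L1 @0x2A[8] → 0x2D007  P=1,RW=1,US=1,PS=0
  ✓ 0x2DFF8  — 2 lookups

Access #1 PA: 0x2DFF8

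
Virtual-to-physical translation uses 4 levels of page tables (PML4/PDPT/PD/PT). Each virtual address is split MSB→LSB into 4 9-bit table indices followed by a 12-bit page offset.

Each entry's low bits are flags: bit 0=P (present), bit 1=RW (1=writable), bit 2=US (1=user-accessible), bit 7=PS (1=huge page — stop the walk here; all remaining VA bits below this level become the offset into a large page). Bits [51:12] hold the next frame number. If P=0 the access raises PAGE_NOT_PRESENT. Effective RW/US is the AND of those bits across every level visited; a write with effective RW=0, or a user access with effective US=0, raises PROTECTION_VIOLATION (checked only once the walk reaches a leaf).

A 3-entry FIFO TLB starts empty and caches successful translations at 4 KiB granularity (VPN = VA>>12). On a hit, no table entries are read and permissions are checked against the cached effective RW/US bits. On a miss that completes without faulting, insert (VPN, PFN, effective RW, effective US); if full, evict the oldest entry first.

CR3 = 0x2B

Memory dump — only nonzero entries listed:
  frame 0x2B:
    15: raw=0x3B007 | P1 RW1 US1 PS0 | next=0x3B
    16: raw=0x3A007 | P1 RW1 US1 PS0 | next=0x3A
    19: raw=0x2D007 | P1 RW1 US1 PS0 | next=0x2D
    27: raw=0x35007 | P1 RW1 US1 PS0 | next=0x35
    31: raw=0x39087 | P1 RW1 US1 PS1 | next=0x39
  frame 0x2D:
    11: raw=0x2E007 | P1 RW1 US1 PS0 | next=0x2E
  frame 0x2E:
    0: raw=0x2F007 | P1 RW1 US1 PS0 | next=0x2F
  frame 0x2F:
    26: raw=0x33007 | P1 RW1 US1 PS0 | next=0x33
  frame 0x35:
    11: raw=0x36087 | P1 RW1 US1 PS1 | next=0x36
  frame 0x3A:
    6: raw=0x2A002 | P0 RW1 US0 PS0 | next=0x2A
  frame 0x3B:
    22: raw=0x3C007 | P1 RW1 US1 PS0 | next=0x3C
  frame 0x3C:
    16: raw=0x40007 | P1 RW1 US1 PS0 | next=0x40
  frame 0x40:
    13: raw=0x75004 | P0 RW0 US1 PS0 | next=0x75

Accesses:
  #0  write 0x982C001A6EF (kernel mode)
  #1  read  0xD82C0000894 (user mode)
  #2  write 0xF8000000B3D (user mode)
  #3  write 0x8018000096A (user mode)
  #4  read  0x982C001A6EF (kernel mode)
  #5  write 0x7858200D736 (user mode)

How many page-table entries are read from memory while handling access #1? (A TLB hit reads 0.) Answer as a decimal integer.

Per-access translation:
#0 VA=0x982C001A6EF (w,kernel):
  [0] read 0x2B idx=19: raw=0x2D007 flags P=1 W=1 U=1 S=0
  [1] read 0x2D idx=11: raw=0x2E007 flags P=1 W=1 U=1 S=0
  [2] read 0x2E idx=0: raw=0x2F007 flags P=1 W=1 U=1 S=0
  [3] read 0x2F idx=26: raw=0x33007 flags P=1 W=1 U=1 S=0
  ⇒ phys 0x336EF  [4 reads]
#1 VA=0xD82C0000894 (r,user):
  [0] read 0x2B idx=27: raw=0x35007 flags P=1 W=1 U=1 S=0
  [1] read 0x35 idx=11: raw=0x36087 flags P=1 W=1 U=1 S=1
  ⇒ phys 0x36894 (huge @L1)  [2 reads]
#2 VA=0xF8000000B3D (w,user):
  [0] read 0x2B idx=31: raw=0x39087 flags P=1 W=1 U=1 S=1
  ⇒ phys 0x39B3D (huge @L0)  [1 reads]
#3 VA=0x8018000096A (w,user):
  [0] read 0x2B idx=16: raw=0x3A007 flags P=1 W=1 U=1 S=0
  [1] read 0x3A idx=6: raw=0x2A002 flags P=0 W=1 U=0 S=0
  ✗ PAGE_NOT_PRESENT  [2 reads]
#4 VA=0x982C001A6EF (r,kernel):
  TLB hit vpn=0x982C001A → PA=0x336EF
#5 VA=0x7858200D736 (w,user):
  [0] read 0x2B idx=15: raw=0x3B007 flags P=1 W=1 U=1 S=0
  [1] read 0x3B idx=22: raw=0x3C007 flags P=1 W=1 U=1 S=0
  [2] read 0x3C idx=16: raw=0x40007 flags P=1 W=1 U=1 S=0
  [3] read 0x40 idx=13: raw=0x75004 flags P=0 W=0 U=1 S=0
  ✗ PAGE_NOT_PRESENT  [4 reads]

Entries read for #1: 2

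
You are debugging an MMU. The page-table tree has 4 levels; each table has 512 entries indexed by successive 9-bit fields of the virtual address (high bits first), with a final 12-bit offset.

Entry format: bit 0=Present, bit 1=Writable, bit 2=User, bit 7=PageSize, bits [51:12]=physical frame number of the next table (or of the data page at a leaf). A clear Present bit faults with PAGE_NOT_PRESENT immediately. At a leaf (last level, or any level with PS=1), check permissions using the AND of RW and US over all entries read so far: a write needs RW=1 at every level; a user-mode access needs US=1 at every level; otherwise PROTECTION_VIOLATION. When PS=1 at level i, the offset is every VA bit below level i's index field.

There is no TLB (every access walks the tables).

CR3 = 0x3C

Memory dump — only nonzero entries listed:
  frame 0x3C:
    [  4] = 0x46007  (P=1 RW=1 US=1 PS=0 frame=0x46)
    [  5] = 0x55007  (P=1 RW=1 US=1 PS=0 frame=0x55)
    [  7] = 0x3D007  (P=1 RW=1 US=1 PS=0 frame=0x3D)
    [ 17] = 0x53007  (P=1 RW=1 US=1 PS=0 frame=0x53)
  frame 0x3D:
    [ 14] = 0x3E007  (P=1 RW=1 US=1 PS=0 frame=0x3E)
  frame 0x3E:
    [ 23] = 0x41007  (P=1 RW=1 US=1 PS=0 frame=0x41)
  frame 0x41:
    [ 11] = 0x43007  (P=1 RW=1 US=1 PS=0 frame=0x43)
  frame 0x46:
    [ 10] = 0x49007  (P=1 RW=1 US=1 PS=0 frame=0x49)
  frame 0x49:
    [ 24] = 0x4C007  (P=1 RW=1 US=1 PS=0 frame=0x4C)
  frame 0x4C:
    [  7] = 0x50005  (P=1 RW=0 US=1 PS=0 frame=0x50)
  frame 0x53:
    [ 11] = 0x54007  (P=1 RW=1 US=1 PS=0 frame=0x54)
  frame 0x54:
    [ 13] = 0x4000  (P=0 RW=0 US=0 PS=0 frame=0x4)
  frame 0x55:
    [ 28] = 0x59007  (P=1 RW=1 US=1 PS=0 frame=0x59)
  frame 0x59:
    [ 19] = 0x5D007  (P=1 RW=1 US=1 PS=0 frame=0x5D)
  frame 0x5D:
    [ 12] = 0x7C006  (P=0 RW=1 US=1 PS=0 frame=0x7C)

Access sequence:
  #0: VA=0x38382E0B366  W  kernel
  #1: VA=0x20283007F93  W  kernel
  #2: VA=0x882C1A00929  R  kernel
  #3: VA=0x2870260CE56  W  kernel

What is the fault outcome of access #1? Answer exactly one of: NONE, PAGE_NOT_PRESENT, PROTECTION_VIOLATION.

Per-access translation:
#0 VA=0x38382E0B366 (w,kernel):
  lvl0: tbl 0x3C, slot 7 ⇒ 0x3D007 (P1/RW1/US1/PS0)
  lvl1: tbl 0x3D, slot 14 ⇒ 0x3E007 (P1/RW1/US1/PS0)
  lvl2: tbl 0x3E, slot 23 ⇒ 0x41007 (P1/RW1/US1/PS0)
  lvl3: tbl 0x41, slot 11 ⇒ 0x43007 (P1/RW1/US1/PS0)
  ⇒ phys 0x43366  [4 reads]
#1 VA=0x20283007F93 (w,kernel):
  lvl0: tbl 0x3C, slot 4 ⇒ 0x46007 (P1/RW1/US1/PS0)
  lvl1: tbl 0x46, slot 10 ⇒ 0x49007 (P1/RW1/US1/PS0)
  lvl2: tbl 0x49, slot 24 ⇒ 0x4C007 (P1/RW1/US1/PS0)
  lvl3: tbl 0x4C, slot 7 ⇒ 0x50005 (P1/RW0/US1/PS0)
  ✗ PROTECTION_VIOLATION  [4 reads]
#2 VA=0x882C1A00929 (r,kernel):
  lvl0: tbl 0x3C, slot 17 ⇒ 0x53007 (P1/RW1/US1/PS0)
  lvl1: tbl 0x53, slot 11 ⇒ 0x54007 (P1/RW1/US1/PS0)
  lvl2: tbl 0x54, slot 13 ⇒ 0x4000 (P0/RW0/US0/PS0)
  ✗ PAGE_NOT_PRESENT  [3 reads]
#3 VA=0x2870260CE56 (w,kernel):
  lvl0: tbl 0x3C, slot 5 ⇒ 0x55007 (P1/RW1/US1/PS0)
  lvl1: tbl 0x55, slot 28 ⇒ 0x59007 (P1/RW1/US1/PS0)
  lvl2: tbl 0x59, slot 19 ⇒ 0x5D007 (P1/RW1/US1/PS0)
  lvl3: tbl 0x5D, slot 12 ⇒ 0x7C006 (P0/RW1/US1/PS0)
  ✗ PAGE_NOT_PRESENT  [4 reads]

Access #1 fault: PROTECTION_VIOLATION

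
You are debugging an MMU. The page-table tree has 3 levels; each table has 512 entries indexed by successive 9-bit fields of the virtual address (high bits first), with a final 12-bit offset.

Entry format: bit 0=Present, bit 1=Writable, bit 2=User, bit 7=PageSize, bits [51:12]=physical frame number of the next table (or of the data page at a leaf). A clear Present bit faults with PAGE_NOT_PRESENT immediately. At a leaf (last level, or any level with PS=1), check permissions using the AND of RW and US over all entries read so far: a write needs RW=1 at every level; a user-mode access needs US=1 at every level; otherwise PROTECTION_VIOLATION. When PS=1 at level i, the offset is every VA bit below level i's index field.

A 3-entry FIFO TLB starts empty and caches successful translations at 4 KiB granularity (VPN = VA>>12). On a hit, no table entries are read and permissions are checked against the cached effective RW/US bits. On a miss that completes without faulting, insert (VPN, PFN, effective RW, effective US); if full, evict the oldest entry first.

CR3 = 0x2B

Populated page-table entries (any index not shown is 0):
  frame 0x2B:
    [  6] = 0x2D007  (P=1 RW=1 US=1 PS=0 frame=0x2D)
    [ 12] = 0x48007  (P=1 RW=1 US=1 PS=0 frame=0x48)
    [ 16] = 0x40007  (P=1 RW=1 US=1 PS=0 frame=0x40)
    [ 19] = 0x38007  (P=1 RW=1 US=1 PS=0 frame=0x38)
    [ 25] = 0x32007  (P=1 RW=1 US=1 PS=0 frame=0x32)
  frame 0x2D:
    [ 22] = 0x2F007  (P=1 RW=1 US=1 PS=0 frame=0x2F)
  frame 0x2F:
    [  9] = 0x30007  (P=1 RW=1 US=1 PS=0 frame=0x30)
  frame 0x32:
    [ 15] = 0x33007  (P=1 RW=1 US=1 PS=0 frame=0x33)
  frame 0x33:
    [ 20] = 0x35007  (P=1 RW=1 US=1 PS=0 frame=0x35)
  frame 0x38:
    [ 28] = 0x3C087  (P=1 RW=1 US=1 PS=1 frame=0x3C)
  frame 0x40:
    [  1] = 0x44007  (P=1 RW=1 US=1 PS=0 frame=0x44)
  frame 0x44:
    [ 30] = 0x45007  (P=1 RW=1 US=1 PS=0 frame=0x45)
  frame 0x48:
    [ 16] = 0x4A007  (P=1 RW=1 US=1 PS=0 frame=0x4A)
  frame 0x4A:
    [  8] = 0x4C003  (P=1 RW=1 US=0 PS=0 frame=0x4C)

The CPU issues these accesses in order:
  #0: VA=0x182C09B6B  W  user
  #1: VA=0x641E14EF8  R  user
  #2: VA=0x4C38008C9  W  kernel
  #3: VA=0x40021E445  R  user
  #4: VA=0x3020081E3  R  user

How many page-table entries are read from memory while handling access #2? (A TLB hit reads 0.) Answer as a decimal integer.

Walk each access:
#0 VA=0x182C09B6B (w,user):
  lvl0: tbl 0x2B, slot 6 ⇒ 0x2D007 (P1/RW1/US1/PS0)
  lvl1: tbl 0x2D, slot 22 ⇒ 0x2F007 (P1/RW1/US1/PS0)
  lvl2: tbl 0x2F, slot 9 ⇒ 0x30007 (P1/RW1/US1/PS0)
  ⇒ phys 0x30B6B  [3 reads]
#1 VA=0x641E14EF8 (r,user):
  lvl0: tbl 0x2B, slot 25 ⇒ 0x32007 (P1/RW1/US1/PS0)
  lvl1: tbl 0x32, slot 15 ⇒ 0x33007 (P1/RW1/US1/PS0)
  lvl2: tbl 0x33, slot 20 ⇒ 0x35007 (P1/RW1/US1/PS0)
  ⇒ phys 0x35EF8  [3 reads]
#2 VA=0x4C38008C9 (w,kernel):
  lvl0: tbl 0x2B, slot 19 ⇒ 0x38007 (P1/RW1/US1/PS0)
  lvl1: tbl 0x38, slot 28 ⇒ 0x3C087 (P1/RW1/US1/PS1)
  ⇒ phys 0x3C8C9 (huge @L1)  [2 reads]
#3 VA=0x40021E445 (r,user):
  lvl0: tbl 0x2B, slot 16 ⇒ 0x40007 (P1/RW1/US1/PS0)
  lvl1: tbl 0x40, slot 1 ⇒ 0x44007 (P1/RW1/US1/PS0)
  lvl2: tbl 0x44, slot 30 ⇒ 0x45007 (P1/RW1/US1/PS0)
  ⇒ phys 0x45445  [3 reads]
#4 VA=0x3020081E3 (r,user):
  lvl0: tbl 0x2B, slot 12 ⇒ 0x48007 (P1/RW1/US1/PS0)
  lvl1: tbl 0x48, slot 16 ⇒ 0x4A007 (P1/RW1/US1/PS0)
  lvl2: tbl 0x4A, slot 8 ⇒ 0x4C003 (P1/RW1/US0/PS0)
  ⇒ fault: PROTECTION_VIOLATION  — 3 lookups

Entries read for #2: 2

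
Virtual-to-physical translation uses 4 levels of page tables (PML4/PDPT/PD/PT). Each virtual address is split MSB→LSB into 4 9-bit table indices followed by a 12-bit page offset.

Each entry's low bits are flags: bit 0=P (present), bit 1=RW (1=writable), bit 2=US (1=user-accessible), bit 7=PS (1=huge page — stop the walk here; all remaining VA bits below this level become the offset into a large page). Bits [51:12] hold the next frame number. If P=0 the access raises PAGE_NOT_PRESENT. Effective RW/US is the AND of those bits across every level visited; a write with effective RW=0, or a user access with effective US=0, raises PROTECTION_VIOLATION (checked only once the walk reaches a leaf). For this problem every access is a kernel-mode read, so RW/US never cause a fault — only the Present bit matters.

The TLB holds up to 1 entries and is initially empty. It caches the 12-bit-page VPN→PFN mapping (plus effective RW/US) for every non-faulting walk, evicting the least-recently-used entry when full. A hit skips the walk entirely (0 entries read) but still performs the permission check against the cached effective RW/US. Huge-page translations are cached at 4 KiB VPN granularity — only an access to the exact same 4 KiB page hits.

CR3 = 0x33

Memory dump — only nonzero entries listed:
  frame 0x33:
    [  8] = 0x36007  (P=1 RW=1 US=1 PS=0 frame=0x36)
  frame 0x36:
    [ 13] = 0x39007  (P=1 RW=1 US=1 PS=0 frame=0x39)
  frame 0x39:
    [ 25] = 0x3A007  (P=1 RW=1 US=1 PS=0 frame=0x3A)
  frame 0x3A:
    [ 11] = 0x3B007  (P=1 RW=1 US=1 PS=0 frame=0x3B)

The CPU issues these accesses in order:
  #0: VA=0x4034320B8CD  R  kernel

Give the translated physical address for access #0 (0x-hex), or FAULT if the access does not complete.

Per-access translation:
#0 VA=0x4034320B8CD (r,kernel):
  L0 @0x33[8] → 0x36007  P=1,RW=1,US=1,PS=0
  L1 @0x36[13] → 0x39007  P=1,RW=1,US=1,PS=0
  L2 @0x39[25] → 0x3A007  P=1,RW=1,US=1,PS=0
  L3 @0x3A[11] → 0x3B007  P=1,RW=1,US=1,PS=0
  → PA=0x3B8CD  (4 entries read)

Access #0 PA: 0x3B8CD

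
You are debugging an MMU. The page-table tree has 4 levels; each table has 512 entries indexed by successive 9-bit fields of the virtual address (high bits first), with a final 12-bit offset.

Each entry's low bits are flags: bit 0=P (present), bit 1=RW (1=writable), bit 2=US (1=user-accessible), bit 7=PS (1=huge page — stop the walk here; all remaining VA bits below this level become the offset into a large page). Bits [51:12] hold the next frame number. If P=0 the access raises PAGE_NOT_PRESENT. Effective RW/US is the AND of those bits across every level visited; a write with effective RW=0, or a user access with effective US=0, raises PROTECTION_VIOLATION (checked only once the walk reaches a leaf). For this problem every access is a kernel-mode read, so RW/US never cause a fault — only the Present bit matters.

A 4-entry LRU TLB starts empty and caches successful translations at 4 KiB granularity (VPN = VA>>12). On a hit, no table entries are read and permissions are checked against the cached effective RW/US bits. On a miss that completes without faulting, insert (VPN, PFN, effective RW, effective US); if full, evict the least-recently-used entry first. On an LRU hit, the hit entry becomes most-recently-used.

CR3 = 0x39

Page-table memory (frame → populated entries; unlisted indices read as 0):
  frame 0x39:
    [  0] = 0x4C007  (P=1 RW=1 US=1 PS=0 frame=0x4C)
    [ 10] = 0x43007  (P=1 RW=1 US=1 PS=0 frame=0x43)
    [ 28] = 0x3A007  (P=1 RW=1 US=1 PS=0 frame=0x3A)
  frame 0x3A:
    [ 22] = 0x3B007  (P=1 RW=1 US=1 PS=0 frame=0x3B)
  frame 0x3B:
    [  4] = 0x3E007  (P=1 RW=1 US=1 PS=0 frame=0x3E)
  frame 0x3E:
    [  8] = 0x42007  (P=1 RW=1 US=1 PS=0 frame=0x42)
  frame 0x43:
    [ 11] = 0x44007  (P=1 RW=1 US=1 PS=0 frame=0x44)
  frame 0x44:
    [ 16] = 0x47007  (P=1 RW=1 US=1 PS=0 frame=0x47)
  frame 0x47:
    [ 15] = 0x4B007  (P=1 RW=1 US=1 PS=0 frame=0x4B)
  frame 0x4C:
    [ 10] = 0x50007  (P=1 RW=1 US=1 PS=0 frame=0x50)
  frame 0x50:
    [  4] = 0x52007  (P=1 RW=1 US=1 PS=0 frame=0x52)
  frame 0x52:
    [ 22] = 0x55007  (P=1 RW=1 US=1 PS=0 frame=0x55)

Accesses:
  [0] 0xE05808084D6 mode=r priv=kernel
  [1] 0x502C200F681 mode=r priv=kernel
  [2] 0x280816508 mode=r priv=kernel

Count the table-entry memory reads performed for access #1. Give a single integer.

Walk each access:
#0 VA=0xE05808084D6 (r,kernel):
  [0] read 0x39 idx=28: raw=0x3A007 flags P=1 W=1 U=1 S=0
  [1] read 0x3A idx=22: raw=0x3B007 flags P=1 W=1 U=1 S=0
  [2] read 0x3B idx=4: raw=0x3E007 flags P=1 W=1 U=1 S=0
  [3] read 0x3E idx=8: raw=0x42007 flags P=1 W=1 U=1 S=0
  ✓ 0x424D6  — 4 lookups
#1 VA=0x502C200F681 (r,kernel):
  [0] read 0x39 idx=10: raw=0x43007 flags P=1 W=1 U=1 S=0
  [1] read 0x43 idx=11: raw=0x44007 flags P=1 W=1 U=1 S=0
  [2] read 0x44 idx=16: raw=0x47007 flags P=1 W=1 U=1 S=0
  [3] read 0x47 idx=15: raw=0x4B007 flags P=1 W=1 U=1 S=0
  ✓ 0x4B681  — 4 lookups
#2 VA=0x280816508 (r,kernel):
  [0] read 0x39 idx=0: raw=0x4C007 flags P=1 W=1 U=1 S=0
  [1] read 0x4C idx=10: raw=0x50007 flags P=1 W=1 U=1 S=0
  [2] read 0x50 idx=4: raw=0x52007 flags P=1 W=1 U=1 S=0
  [3] read 0x52 idx=22: raw=0x55007 flags P=1 W=1 U=1 S=0
  ✓ 0x55508  — 4 lookups

Entries read for #1: 4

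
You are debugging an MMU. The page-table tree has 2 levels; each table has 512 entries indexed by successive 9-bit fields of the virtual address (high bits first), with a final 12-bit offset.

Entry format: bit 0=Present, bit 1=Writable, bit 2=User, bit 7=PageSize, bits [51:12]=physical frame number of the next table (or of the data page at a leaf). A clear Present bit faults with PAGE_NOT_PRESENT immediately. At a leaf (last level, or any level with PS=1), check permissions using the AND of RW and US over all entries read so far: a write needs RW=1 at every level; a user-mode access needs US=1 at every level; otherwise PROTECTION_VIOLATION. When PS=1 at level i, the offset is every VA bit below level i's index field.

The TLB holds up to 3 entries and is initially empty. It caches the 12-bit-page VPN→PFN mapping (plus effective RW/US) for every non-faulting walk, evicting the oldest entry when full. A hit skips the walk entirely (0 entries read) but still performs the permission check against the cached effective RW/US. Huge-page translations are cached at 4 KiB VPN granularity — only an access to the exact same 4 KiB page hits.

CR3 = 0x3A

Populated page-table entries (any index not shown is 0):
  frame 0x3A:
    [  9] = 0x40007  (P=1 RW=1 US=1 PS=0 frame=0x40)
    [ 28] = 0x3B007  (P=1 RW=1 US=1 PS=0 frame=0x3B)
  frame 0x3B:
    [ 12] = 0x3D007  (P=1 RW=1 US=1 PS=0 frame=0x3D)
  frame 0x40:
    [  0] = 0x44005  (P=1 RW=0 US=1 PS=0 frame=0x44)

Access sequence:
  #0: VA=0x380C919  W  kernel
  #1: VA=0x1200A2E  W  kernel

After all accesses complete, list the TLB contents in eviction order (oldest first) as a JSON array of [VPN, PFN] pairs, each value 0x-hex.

Walk each access:
#0 VA=0x380C919 (w,kernel):
  L0: frame=0x3A idx=28 entry=0x3B007 [P=1 RW=1 US=1 PS=0]
  L1: frame=0x3B idx=12 entry=0x3D007 [P=1 RW=1 US=1 PS=0]
  ⇒ phys 0x3D919  [2 reads]
#1 VA=0x1200A2E (w,kernel):
  L0: frame=0x3A idx=9 entry=0x40007 [P=1 RW=1 US=1 PS=0]
  L1: frame=0x40 idx=0 entry=0x44005 [P=1 RW=0 US=1 PS=0]
  → PROTECTION_VIOLATION  (2 entries read)

TLB: [["0x380C", "0x3D"]]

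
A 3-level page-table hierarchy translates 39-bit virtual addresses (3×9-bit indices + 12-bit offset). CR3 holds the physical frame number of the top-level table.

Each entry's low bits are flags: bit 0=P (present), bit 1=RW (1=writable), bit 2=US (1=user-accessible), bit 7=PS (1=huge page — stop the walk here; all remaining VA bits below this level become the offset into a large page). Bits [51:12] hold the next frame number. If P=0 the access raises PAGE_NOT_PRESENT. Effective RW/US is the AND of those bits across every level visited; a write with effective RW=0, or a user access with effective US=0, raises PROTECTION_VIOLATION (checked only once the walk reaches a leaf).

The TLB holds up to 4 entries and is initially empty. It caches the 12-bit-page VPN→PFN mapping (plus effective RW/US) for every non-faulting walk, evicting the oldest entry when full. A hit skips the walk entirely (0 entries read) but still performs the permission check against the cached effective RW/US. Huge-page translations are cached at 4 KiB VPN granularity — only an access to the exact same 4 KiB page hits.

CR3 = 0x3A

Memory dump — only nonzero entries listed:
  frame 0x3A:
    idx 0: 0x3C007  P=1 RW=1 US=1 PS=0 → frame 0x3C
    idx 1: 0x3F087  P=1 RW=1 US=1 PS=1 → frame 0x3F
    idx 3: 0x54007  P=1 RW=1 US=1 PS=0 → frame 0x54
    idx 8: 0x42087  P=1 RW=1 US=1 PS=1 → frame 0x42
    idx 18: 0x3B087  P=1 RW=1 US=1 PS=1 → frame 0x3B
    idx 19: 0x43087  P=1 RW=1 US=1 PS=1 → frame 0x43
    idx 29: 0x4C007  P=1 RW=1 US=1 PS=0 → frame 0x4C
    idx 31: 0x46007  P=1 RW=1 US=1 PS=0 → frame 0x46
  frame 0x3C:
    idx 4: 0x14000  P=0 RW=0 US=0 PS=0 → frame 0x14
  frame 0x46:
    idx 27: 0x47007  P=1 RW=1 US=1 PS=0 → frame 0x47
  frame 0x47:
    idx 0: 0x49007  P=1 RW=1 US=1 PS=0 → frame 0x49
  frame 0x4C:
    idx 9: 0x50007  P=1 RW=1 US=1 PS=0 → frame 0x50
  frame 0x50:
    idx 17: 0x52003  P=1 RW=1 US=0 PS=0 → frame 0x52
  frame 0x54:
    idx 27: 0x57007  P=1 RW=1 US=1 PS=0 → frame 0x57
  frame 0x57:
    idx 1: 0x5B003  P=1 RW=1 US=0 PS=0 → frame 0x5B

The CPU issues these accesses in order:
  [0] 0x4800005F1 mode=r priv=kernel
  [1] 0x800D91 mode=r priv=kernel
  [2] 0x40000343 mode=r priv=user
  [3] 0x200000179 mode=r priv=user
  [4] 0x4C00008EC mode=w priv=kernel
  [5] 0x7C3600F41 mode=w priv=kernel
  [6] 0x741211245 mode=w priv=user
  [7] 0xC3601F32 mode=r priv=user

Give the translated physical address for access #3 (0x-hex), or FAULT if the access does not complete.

Per-access translation:
#0 VA=0x4800005F1 (r,kernel):
  [0] read 0x3A idx=18: raw=0x3B087 flags P=1 W=1 U=1 S=1
  ⇒ phys 0x3B5F1 (huge @L0)  [1 reads]
#1 VA=0x800D91 (r,kernel):
  [0] read 0x3A idx=0: raw=0x3C007 flags P=1 W=1 U=1 S=0
  [1] read 0x3C idx=4: raw=0x14000 flags P=0 W=0 U=0 S=0
  ✗ PAGE_NOT_PRESENT  [2 reads]
#2 VA=0x40000343 (r,user):
  [0] read 0x3A idx=1: raw=0x3F087 flags P=1 W=1 U=1 S=1
  ⇒ phys 0x3F343 (huge @L0)  [1 reads]
#3 VA=0x200000179 (r,user):
  [0] read 0x3A idx=8: raw=0x42087 flags P=1 W=1 U=1 S=1
  ⇒ phys 0x42179 (huge @L0)  [1 reads]
#4 VA=0x4C00008EC (w,kernel):
  [0] read 0x3A idx=19: raw=0x43087 flags P=1 W=1 U=1 S=1
  ⇒ phys 0x438EC (huge @L0)  [1 reads]
#5 VA=0x7C3600F41 (w,kernel):
  [0] read 0x3A idx=31: raw=0x46007 flags P=1 W=1 U=1 S=0
  [1] read 0x46 idx=27: raw=0x47007 flags P=1 W=1 U=1 S=0
  [2] read 0x47 idx=0: raw=0x49007 flags P=1 W=1 U=1 S=0
  ⇒ phys 0x49F41  [3 reads]
#6 VA=0x741211245 (w,user):
  [0] read 0x3A idx=29: raw=0x4C007 flags P=1 W=1 U=1 S=0
  [1] read 0x4C idx=9: raw=0x50007 flags P=1 W=1 U=1 S=0
  [2] read 0x50 idx=17: raw=0x52003 flags P=1 W=1 U=0 S=0
  ✗ PROTECTION_VIOLATION  [3 reads]
#7 VA=0xC3601F32 (r,user):
  [0] read 0x3A idx=3: raw=0x54007 flags P=1 W=1 U=1 S=0
  [1] read 0x54 idx=27: raw=0x57007 flags P=1 W=1 U=1 S=0
  [2] read 0x57 idx=1: raw=0x5B003 flags P=1 W=1 U=0 S=0
  ✗ PROTECTION_VIOLATION  [3 reads]

Access #3 PA: 0x42179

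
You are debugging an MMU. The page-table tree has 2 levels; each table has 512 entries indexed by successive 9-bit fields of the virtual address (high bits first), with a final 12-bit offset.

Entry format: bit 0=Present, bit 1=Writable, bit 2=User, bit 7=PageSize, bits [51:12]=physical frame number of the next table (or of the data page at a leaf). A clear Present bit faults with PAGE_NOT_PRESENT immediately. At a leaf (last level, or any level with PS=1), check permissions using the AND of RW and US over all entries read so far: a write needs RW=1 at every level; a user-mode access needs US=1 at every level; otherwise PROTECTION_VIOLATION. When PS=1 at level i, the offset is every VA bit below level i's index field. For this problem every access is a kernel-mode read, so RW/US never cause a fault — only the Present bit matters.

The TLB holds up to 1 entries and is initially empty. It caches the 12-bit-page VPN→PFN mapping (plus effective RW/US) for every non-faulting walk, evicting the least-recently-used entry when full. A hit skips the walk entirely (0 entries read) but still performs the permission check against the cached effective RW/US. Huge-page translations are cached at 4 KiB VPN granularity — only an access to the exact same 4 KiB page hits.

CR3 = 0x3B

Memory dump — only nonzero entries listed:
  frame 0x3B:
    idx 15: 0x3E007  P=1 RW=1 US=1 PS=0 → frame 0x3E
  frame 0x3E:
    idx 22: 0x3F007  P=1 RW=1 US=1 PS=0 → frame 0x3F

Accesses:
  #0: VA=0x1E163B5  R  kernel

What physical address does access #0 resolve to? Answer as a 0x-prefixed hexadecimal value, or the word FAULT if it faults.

Walk each access:
#0 VA=0x1E163B5 (r,kernel):
  lvl0: tbl 0x3B, slot 15 ⇒ 0x3E007 (P1/RW1/US1/PS0)
  lvl1: tbl 0x3E, slot 22 ⇒ 0x3F007 (P1/RW1/US1/PS0)
  ⇒ phys 0x3F3B5  [2 reads]

Access #0 PA: 0x3F3B5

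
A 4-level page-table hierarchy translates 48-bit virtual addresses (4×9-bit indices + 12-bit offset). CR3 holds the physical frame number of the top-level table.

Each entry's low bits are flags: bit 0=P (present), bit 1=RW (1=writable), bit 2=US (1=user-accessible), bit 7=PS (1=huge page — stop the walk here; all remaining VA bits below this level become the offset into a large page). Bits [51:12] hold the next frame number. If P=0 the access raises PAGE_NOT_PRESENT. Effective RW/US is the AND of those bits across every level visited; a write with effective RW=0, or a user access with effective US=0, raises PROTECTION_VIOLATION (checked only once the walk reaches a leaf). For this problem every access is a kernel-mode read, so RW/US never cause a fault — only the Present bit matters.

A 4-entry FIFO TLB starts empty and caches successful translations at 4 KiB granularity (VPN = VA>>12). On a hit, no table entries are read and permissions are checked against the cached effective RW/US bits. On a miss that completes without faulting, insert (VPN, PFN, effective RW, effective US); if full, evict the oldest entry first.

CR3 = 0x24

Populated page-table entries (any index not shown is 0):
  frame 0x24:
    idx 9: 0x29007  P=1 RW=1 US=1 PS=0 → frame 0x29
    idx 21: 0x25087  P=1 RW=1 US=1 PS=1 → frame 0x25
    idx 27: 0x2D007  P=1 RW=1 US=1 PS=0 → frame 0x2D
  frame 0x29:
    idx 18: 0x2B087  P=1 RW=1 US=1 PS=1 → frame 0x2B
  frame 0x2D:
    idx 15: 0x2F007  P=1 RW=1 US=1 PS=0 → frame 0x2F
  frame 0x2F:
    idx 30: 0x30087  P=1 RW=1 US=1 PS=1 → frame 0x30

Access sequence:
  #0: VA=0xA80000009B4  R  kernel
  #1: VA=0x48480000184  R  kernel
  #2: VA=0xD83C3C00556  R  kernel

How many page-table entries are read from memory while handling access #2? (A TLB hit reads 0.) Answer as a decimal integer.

Walk each access:
#0 VA=0xA80000009B4 (r,kernel):
  lvl0: tbl 0x24, slot 21 ⇒ 0x25087 (P1/RW1/US1/PS1)
  → PA=0x259B4 (huge @L0)  (1 entries read)
#1 VA=0x48480000184 (r,kernel):
  lvl0: tbl 0x24, slot 9 ⇒ 0x29007 (P1/RW1/US1/PS0)
  lvl1: tbl 0x29, slot 18 ⇒ 0x2B087 (P1/RW1/US1/PS1)
  → PA=0x2B184 (huge @L1)  (2 entries read)
#2 VA=0xD83C3C00556 (r,kernel):
  lvl0: tbl 0x24, slot 27 ⇒ 0x2D007 (P1/RW1/US1/PS0)
  lvl1: tbl 0x2D, slot 15 ⇒ 0x2F007 (P1/RW1/US1/PS0)
  lvl2: tbl 0x2F, slot 30 ⇒ 0x30087 (P1/RW1/US1/PS1)
  → PA=0x30556 (huge @L2)  (3 entries read)

Entries read for #2: 3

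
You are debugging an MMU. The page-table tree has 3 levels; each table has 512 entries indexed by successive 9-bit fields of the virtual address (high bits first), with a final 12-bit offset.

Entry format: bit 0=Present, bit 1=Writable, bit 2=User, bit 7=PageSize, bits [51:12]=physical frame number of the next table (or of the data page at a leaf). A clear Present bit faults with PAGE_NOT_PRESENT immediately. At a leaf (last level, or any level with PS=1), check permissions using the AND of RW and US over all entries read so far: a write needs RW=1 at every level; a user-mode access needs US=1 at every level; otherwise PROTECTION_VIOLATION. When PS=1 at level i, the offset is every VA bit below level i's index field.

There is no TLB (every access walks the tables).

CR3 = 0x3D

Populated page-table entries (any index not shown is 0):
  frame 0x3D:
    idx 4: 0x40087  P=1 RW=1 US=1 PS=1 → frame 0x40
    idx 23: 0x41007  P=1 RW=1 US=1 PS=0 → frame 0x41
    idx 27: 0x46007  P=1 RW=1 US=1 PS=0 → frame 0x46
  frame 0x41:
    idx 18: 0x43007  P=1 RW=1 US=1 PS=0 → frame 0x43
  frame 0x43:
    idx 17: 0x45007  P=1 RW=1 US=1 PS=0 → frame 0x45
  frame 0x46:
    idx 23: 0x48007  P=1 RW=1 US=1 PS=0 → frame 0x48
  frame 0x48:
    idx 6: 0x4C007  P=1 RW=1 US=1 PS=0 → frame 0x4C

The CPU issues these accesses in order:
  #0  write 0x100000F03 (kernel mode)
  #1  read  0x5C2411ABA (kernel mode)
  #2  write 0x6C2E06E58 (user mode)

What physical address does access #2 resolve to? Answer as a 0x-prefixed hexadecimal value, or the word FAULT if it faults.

Trace:
#0 VA=0x100000F03 (w,kernel):
  L0 @0x3D[4] → 0x40087  P=1,RW=1,US=1,PS=1
  ⇒ phys 0x40F03 (huge @L0)  [1 reads]
#1 VA=0x5C2411ABA (r,kernel):
  L0 @0x3D[23] → 0x41007  P=1,RW=1,US=1,PS=0
  L1 @0x41[18] → 0x43007  P=1,RW=1,US=1,PS=0
  L2 @0x43[17] → 0x45007  P=1,RW=1,US=1,PS=0
  ⇒ phys 0x45ABA  [3 reads]
#2 VA=0x6C2E06E58 (w,user):
  L0 @0x3D[27] → 0x46007  P=1,RW=1,US=1,PS=0
  L1 @0x46[23] → 0x48007  P=1,RW=1,US=1,PS=0
  L2 @0x48[6] → 0x4C007  P=1,RW=1,US=1,PS=0
  ⇒ phys 0x4CE58  [3 reads]

Access #2 PA: 0x4CE58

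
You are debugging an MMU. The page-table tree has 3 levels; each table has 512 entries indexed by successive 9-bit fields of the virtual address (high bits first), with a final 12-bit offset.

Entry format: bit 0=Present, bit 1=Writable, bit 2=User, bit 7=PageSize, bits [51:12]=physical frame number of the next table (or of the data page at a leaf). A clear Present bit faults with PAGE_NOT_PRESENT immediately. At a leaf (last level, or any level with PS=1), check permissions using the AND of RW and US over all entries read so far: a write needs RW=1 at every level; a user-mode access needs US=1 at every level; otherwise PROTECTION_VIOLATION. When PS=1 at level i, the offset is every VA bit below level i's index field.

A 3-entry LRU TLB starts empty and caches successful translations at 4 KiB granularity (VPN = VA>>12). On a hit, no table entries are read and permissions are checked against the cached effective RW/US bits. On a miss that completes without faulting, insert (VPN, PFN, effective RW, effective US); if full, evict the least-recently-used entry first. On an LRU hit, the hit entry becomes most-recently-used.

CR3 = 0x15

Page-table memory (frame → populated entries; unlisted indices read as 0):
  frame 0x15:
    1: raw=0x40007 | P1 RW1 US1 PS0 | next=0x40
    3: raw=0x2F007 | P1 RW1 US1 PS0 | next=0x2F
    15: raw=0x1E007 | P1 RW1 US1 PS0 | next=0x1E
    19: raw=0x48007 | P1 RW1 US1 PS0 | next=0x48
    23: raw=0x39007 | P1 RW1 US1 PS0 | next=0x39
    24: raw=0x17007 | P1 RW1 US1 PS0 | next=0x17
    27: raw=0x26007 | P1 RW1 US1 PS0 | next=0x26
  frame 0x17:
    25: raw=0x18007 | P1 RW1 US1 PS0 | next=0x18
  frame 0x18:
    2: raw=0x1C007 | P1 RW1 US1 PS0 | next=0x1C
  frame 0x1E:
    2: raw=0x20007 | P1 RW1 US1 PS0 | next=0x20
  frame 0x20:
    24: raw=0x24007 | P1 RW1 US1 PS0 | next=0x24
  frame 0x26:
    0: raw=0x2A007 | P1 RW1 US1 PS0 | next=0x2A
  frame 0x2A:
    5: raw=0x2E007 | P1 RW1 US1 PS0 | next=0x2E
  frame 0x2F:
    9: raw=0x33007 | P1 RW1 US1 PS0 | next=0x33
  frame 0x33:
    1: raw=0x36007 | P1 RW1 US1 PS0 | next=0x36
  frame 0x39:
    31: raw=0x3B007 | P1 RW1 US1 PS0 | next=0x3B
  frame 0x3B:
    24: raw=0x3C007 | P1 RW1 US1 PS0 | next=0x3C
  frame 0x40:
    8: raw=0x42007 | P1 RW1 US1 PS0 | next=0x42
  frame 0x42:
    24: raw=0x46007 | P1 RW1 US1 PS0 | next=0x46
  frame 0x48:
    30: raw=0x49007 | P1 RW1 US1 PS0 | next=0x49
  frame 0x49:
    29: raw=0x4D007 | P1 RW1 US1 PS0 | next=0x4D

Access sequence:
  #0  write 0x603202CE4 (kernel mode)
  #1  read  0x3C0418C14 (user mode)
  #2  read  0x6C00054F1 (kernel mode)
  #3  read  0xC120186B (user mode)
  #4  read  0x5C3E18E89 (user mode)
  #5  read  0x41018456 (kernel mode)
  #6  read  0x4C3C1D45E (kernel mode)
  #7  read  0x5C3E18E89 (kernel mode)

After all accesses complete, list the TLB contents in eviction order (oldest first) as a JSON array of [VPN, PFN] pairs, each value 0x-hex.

Per-access translation:
#0 VA=0x603202CE4 (w,kernel):
  lvl0: tbl 0x15, slot 24 ⇒ 0x17007 (P1/RW1/US1/PS0)
  lvl1: tbl 0x17, slot 25 ⇒ 0x18007 (P1/RW1/US1/PS0)
  lvl2: tbl 0x18, slot 2 ⇒ 0x1C007 (P1/RW1/US1/PS0)
  ✓ 0x1CCE4  — 3 lookups
#1 VA=0x3C0418C14 (r,user):
  lvl0: tbl 0x15, slot 15 ⇒ 0x1E007 (P1/RW1/US1/PS0)
  lvl1: tbl 0x1E, slot 2 ⇒ 0x20007 (P1/RW1/US1/PS0)
  lvl2: tbl 0x20, slot 24 ⇒ 0x24007 (P1/RW1/US1/PS0)
  ✓ 0x24C14  — 3 lookups
#2 VA=0x6C00054F1 (r,kernel):
  lvl0: tbl 0x15, slot 27 ⇒ 0x26007 (P1/RW1/US1/PS0)
  lvl1: tbl 0x26, slot 0 ⇒ 0x2A007 (P1/RW1/US1/PS0)
  lvl2: tbl 0x2A, slot 5 ⇒ 0x2E007 (P1/RW1/US1/PS0)
  ✓ 0x2E4F1  — 3 lookups
#3 VA=0xC120186B (r,user):
  lvl0: tbl 0x15, slot 3 ⇒ 0x2F007 (P1/RW1/US1/PS0)
  lvl1: tbl 0x2F, slot 9 ⇒ 0x33007 (P1/RW1/US1/PS0)
  lvl2: tbl 0x33, slot 1 ⇒ 0x36007 (P1/RW1/US1/PS0)
  ✓ 0x3686B  — 3 lookups
#4 VA=0x5C3E18E89 (r,user):
  lvl0: tbl 0x15, slot 23 ⇒ 0x39007 (P1/RW1/US1/PS0)
  lvl1: tbl 0x39, slot 31 ⇒ 0x3B007 (P1/RW1/US1/PS0)
  lvl2: tbl 0x3B, slot 24 ⇒ 0x3C007 (P1/RW1/US1/PS0)
  ✓ 0x3CE89  — 3 lookups
#5 VA=0x41018456 (r,kernel):
  lvl0: tbl 0x15, slot 1 ⇒ 0x40007 (P1/RW1/US1/PS0)
  lvl1: tbl 0x40, slot 8 ⇒ 0x42007 (P1/RW1/US1/PS0)
  lvl2: tbl 0x42, slot 24 ⇒ 0x46007 (P1/RW1/US1/PS0)
  ✓ 0x46456  — 3 lookups
#6 VA=0x4C3C1D45E (r,kernel):
  lvl0: tbl 0x15, slot 19 ⇒ 0x48007 (P1/RW1/US1/PS0)
  lvl1: tbl 0x48, slot 30 ⇒ 0x49007 (P1/RW1/US1/PS0)
  lvl2: tbl 0x49, slot 29 ⇒ 0x4D007 (P1/RW1/US1/PS0)
  ✓ 0x4D45E  — 3 lookups
#7 VA=0x5C3E18E89 (r,kernel):
  TLB hit vpn=0x5C3E18 → PA=0x3CE89

TLB: [["0x41018", "0x46"], ["0x4C3C1D", "0x4D"], ["0x5C3E18", "0x3C"]]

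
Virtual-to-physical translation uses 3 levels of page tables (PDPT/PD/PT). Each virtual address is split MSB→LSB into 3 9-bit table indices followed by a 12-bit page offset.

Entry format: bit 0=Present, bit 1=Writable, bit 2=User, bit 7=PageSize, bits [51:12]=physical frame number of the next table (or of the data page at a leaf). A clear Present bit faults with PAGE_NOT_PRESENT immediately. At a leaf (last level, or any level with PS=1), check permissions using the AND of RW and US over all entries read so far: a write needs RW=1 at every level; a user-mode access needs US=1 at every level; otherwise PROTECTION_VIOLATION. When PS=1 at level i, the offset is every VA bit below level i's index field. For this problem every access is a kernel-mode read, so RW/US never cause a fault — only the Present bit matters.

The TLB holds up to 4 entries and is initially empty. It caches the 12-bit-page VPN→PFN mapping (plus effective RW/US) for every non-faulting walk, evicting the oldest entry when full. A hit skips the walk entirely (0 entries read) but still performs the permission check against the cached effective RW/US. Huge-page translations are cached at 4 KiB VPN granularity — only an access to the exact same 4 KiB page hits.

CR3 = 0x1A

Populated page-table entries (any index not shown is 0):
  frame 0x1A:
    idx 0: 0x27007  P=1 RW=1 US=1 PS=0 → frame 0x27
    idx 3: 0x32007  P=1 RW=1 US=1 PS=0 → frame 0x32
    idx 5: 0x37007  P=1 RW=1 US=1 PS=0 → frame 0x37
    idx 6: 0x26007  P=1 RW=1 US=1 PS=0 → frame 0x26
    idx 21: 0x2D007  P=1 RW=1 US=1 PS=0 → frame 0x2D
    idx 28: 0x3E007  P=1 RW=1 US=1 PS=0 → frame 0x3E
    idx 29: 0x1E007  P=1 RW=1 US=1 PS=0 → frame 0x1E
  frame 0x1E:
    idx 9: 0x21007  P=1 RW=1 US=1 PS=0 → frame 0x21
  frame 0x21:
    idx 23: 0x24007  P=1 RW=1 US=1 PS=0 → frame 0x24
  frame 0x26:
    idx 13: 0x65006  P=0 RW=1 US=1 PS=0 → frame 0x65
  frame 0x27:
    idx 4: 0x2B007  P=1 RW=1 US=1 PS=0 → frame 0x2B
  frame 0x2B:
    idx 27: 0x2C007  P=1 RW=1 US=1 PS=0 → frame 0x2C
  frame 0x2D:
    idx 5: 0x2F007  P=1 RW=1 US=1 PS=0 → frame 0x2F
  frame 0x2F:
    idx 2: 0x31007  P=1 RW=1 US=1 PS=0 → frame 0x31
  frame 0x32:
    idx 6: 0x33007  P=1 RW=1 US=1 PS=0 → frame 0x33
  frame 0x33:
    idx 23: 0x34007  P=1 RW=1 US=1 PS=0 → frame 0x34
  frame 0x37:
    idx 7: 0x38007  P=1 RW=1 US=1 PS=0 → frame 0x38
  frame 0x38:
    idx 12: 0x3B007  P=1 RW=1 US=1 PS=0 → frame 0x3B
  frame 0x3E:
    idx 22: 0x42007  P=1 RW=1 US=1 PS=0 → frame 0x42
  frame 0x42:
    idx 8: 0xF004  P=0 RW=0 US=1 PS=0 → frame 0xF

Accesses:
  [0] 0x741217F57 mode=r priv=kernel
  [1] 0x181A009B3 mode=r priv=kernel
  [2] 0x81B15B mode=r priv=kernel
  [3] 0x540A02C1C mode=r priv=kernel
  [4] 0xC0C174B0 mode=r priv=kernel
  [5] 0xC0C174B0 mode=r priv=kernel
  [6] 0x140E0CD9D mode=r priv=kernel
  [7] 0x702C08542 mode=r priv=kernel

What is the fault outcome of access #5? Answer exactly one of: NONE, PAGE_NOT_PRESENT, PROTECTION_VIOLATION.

Trace:
#0 VA=0x741217F57 (r,kernel):
  [0] read 0x1A idx=29: raw=0x1E007 flags P=1 W=1 U=1 S=0
  [1] read 0x1E idx=9: raw=0x21007 flags P=1 W=1 U=1 S=0
  [2] read 0x21 idx=23: raw=0x24007 flags P=1 W=1 U=1 S=0
  → PA=0x24F57  (3 entries read)
#1 VA=0x181A009B3 (r,kernel):
  [0] read 0x1A idx=6: raw=0x26007 flags P=1 W=1 U=1 S=0
  [1] read 0x26 idx=13: raw=0x65006 flags P=0 W=1 U=1 S=0
  → PAGE_NOT_PRESENT  (2 entries read)
#2 VA=0x81B15B (r,kernel):
  [0] read 0x1A idx=0: raw=0x27007 flags P=1 W=1 U=1 S=0
  [1] read 0x27 idx=4: raw=0x2B007 flags P=1 W=1 U=1 S=0
  [2] read 0x2B idx=27: raw=0x2C007 flags P=1 W=1 U=1 S=0
  → PA=0x2C15B  (3 entries read)
#3 VA=0x540A02C1C (r,kernel):
  [0] read 0x1A idx=21: raw=0x2D007 flags P=1 W=1 U=1 S=0
  [1] read 0x2D idx=5: raw=0x2F007 flags P=1 W=1 U=1 S=0
  [2] read 0x2F idx=2: raw=0x31007 flags P=1 W=1 U=1 S=0
  → PA=0x31C1C  (3 entries read)
#4 VA=0xC0C174B0 (r,kernel):
  [0] read 0x1A idx=3: raw=0x32007 flags P=1 W=1 U=1 S=0
  [1] read 0x32 idx=6: raw=0x33007 flags P=1 W=1 U=1 S=0
  [2] read 0x33 idx=23: raw=0x34007 flags P=1 W=1 U=1 S=0
  → PA=0x344B0  (3 entries read)
#5 VA=0xC0C174B0 (r,kernel):
  TLB hit vpn=0xC0C17 → PA=0x344B0
#6 VA=0x140E0CD9D (r,kernel):
  [0] read 0x1A idx=5: raw=0x37007 flags P=1 W=1 U=1 S=0
  [1] read 0x37 idx=7: raw=0x38007 flags P=1 W=1 U=1 S=0
  [2] read 0x38 idx=12: raw=0x3B007 flags P=1 W=1 U=1 S=0
  → PA=0x3BD9D  (3 entries read)
#7 VA=0x702C08542 (r,kernel):
  [0] read 0x1A idx=28: raw=0x3E007 flags P=1 W=1 U=1 S=0
  [1] read 0x3E idx=22: raw=0x42007 flags P=1 W=1 U=1 S=0
  [2] read 0x42 idx=8: raw=0xF004 flags P=0 W=0 U=1 S=0
  → PAGE_NOT_PRESENT  (3 entries read)

Access #5 fault: NONE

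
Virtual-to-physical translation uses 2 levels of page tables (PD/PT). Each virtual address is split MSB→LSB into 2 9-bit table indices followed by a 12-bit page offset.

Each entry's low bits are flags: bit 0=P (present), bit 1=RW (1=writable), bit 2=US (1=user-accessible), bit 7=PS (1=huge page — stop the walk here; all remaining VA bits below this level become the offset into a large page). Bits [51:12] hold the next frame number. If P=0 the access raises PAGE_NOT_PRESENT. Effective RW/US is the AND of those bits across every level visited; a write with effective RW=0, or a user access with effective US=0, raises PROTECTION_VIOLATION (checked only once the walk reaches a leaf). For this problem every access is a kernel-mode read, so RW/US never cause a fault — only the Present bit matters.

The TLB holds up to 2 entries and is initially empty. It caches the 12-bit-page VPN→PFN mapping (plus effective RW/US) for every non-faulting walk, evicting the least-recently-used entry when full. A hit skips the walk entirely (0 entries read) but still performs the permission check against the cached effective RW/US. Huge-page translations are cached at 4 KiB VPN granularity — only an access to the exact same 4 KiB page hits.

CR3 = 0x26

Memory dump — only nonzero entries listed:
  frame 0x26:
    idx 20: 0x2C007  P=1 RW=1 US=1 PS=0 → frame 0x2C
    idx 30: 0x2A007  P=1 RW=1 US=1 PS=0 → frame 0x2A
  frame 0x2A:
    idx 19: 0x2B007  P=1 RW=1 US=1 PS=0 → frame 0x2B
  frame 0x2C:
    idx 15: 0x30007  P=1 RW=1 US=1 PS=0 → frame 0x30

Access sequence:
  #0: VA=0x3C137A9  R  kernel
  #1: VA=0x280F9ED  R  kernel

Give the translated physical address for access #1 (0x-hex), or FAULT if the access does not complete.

Trace:
#0 VA=0x3C137A9 (r,kernel):
  lvl0: tbl 0x26, slot 30 ⇒ 0x2A007 (P1/RW1/US1/PS0)
  lvl1: tbl 0x2A, slot 19 ⇒ 0x2B007 (P1/RW1/US1/PS0)
  ✓ 0x2B7A9  — 2 lookups
#1 VA=0x280F9ED (r,kernel):
  lvl0: tbl 0x26, slot 20 ⇒ 0x2C007 (P1/RW1/US1/PS0)
  lvl1: tbl 0x2C, slot 15 ⇒ 0x30007 (P1/RW1/US1/PS0)
  ✓ 0x309ED  — 2 lookups

Access #1 PA: 0x309ED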